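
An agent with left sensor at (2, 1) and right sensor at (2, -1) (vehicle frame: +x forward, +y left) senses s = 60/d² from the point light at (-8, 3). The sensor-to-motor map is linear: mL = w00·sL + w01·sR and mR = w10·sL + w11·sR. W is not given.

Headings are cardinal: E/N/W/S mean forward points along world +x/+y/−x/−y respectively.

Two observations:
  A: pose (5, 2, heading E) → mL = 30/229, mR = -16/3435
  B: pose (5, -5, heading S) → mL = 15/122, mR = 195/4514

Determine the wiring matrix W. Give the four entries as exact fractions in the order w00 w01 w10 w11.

0 1/2 -1 1

obs A: pose=(5,2,E) → sL=4/15, sR=60/229, mL=30/229, mR=-16/3435
obs B: pose=(5,-5,S) → sL=15/74, sR=15/61, mL=15/122, mR=195/4514
sensor matrix S = [[4/15, 60/229], [15/74, 15/61]]; det S = 6442/516853
solve [mL_A; mL_B] = S·[w00; w01] and [mR_A; mR_B] = S·[w10; w11]:
  w00 = 0, w01 = 1/2, w10 = -1, w11 = 1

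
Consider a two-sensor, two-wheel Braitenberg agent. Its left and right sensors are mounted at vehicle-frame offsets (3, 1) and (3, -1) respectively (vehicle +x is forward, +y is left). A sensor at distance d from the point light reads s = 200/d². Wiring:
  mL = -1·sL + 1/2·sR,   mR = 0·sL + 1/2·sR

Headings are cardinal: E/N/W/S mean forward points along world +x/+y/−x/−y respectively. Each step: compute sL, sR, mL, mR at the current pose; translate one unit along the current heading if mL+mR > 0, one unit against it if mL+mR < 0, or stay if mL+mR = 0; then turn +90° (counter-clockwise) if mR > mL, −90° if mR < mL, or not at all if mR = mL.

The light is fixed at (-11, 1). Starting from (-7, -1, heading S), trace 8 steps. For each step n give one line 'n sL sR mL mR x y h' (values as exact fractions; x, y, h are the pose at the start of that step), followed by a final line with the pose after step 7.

n=0: pose=(-7,-1,S); sL=4, sR=100/17; mL=-18/17, mR=50/17; mL+mR=32/17 → advance +1; mR−mL=4 → turn +1·90°
n=1: pose=(-7,-2,E); sL=200/53, sR=40/13; mL=-1540/689, mR=20/13; mL+mR=-480/689 → advance -1; mR−mL=200/53 → turn +1·90°
n=2: pose=(-8,-2,N); sL=50, sR=25/2; mL=-175/4, mR=25/4; mL+mR=-75/2 → advance -1; mR−mL=50 → turn +1·90°
n=3: pose=(-8,-3,W); sL=8, sR=200/9; mL=28/9, mR=100/9; mL+mR=128/9 → advance +1; mR−mL=8 → turn +1·90°
n=4: pose=(-9,-3,S); sL=100/29, sR=4; mL=-42/29, mR=2; mL+mR=16/29 → advance +1; mR−mL=100/29 → turn +1·90°
n=5: pose=(-9,-4,E); sL=200/41, sR=200/61; mL=-8100/2501, mR=100/61; mL+mR=-4000/2501 → advance -1; mR−mL=200/41 → turn +1·90°
n=6: pose=(-10,-4,N); sL=50, sR=25; mL=-75/2, mR=25/2; mL+mR=-25 → advance -1; mR−mL=50 → turn +1·90°
n=7: pose=(-10,-5,W); sL=200/53, sR=200/29; mL=-500/1537, mR=100/29; mL+mR=4800/1537 → advance +1; mR−mL=200/53 → turn +1·90°

0 4 100/17 -18/17 50/17 -7 -1 S
1 200/53 40/13 -1540/689 20/13 -7 -2 E
2 50 25/2 -175/4 25/4 -8 -2 N
3 8 200/9 28/9 100/9 -8 -3 W
4 100/29 4 -42/29 2 -9 -3 S
5 200/41 200/61 -8100/2501 100/61 -9 -4 E
6 50 25 -75/2 25/2 -10 -4 N
7 200/53 200/29 -500/1537 100/29 -10 -5 W
final -11 -5 S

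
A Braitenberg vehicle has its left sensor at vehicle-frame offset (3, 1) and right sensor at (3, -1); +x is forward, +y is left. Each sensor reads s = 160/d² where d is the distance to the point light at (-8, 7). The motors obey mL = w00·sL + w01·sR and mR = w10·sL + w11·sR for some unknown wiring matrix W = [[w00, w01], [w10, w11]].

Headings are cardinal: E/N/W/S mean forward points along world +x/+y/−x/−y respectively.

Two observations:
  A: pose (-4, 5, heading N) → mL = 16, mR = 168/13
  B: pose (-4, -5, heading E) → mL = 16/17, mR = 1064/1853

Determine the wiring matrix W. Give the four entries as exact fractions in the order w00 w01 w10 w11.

obs A: pose=(-4,5,N) → sL=16, sR=80/13, mL=16, mR=168/13
obs B: pose=(-4,-5,E) → sL=16/17, sR=80/109, mL=16/17, mR=1064/1853
sensor matrix S = [[16, 80/13], [16/17, 80/109]]; det S = 143360/24089
solve [mL_A; mL_B] = S·[w00; w01] and [mR_A; mR_B] = S·[w10; w11]:
  w00 = 1, w01 = 0, w10 = 1, w11 = -1/2

1 0 1 -1/2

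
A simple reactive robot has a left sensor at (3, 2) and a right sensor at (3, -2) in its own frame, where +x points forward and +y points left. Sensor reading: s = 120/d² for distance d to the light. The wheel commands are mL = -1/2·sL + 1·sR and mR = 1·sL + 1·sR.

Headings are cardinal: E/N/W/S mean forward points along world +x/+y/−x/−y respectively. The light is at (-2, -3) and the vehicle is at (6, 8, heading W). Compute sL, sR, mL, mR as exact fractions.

left sensor world pos  = (3, 6); dL² = 106
right sensor world pos = (3, 10); dR² = 194
sL = 120/106 = 60/53
sR = 120/194 = 60/97
mL = -1/2·sL + 1·sR = 270/5141
mR = 1·sL + 1·sR = 9000/5141

60/53 60/97 270/5141 9000/5141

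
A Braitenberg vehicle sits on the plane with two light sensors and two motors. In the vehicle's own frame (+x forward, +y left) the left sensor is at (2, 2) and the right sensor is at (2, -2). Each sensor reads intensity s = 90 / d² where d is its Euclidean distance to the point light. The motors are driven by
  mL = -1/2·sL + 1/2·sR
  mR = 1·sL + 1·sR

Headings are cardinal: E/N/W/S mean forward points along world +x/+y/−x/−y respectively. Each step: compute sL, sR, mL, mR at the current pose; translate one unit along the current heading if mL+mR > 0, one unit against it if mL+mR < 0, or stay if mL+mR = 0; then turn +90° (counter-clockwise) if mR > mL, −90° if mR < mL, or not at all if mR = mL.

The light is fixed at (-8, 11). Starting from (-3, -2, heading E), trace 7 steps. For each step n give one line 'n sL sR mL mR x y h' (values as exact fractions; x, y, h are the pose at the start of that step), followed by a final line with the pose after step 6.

n=0: pose=(-3,-2,E); sL=9/17, sR=45/137; mL=-234/2329, mR=1998/2329; mL+mR=1764/2329 → advance +1; mR−mL=2232/2329 → turn +1·90°
n=1: pose=(-2,-2,N); sL=90/137, sR=18/37; mL=-432/5069, mR=5796/5069; mL+mR=5364/5069 → advance +1; mR−mL=6228/5069 → turn +1·90°
n=2: pose=(-2,-1,W); sL=45/106, sR=45/58; mL=270/1537, mR=1845/1537; mL+mR=2115/1537 → advance +1; mR−mL=1575/1537 → turn +1·90°
n=3: pose=(-3,-1,S); sL=18/49, sR=18/41; mL=72/2009, mR=1620/2009; mL+mR=1692/2009 → advance +1; mR−mL=1548/2009 → turn +1·90°
n=4: pose=(-3,-2,E); sL=9/17, sR=45/137; mL=-234/2329, mR=1998/2329; mL+mR=1764/2329 → advance +1; mR−mL=2232/2329 → turn +1·90°
n=5: pose=(-2,-2,N); sL=90/137, sR=18/37; mL=-432/5069, mR=5796/5069; mL+mR=5364/5069 → advance +1; mR−mL=6228/5069 → turn +1·90°
n=6: pose=(-2,-1,W); sL=45/106, sR=45/58; mL=270/1537, mR=1845/1537; mL+mR=2115/1537 → advance +1; mR−mL=1575/1537 → turn +1·90°

0 9/17 45/137 -234/2329 1998/2329 -3 -2 E
1 90/137 18/37 -432/5069 5796/5069 -2 -2 N
2 45/106 45/58 270/1537 1845/1537 -2 -1 W
3 18/49 18/41 72/2009 1620/2009 -3 -1 S
4 9/17 45/137 -234/2329 1998/2329 -3 -2 E
5 90/137 18/37 -432/5069 5796/5069 -2 -2 N
6 45/106 45/58 270/1537 1845/1537 -2 -1 W
final -3 -1 S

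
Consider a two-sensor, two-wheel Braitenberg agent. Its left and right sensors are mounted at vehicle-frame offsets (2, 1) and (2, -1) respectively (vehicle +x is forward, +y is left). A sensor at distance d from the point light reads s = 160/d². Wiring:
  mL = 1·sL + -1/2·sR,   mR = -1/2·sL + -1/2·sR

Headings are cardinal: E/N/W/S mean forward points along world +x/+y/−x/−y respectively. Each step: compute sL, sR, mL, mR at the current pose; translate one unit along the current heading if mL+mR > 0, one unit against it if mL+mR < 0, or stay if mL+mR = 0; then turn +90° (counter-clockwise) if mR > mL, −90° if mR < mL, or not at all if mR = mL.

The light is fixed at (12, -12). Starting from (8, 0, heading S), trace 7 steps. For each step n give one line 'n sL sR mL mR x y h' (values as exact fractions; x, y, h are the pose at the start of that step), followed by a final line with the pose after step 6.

n=0: pose=(8,0,S); sL=160/109, sR=32/25; mL=2256/2725, mR=-3744/2725; mL+mR=-1488/2725 → advance -1; mR−mL=-240/109 → turn -1·90°
n=1: pose=(8,1,W); sL=8/9, sR=20/29; mL=142/261, mR=-206/261; mL+mR=-64/261 → advance -1; mR−mL=-4/3 → turn -1·90°
n=2: pose=(9,1,N); sL=160/241, sR=160/229; mL=17360/55189, mR=-37600/55189; mL+mR=-20240/55189 → advance -1; mR−mL=-240/241 → turn -1·90°
n=3: pose=(9,0,E); sL=16/17, sR=80/61; mL=296/1037, mR=-1168/1037; mL+mR=-872/1037 → advance -1; mR−mL=-24/17 → turn -1·90°
n=4: pose=(8,0,S); sL=160/109, sR=32/25; mL=2256/2725, mR=-3744/2725; mL+mR=-1488/2725 → advance -1; mR−mL=-240/109 → turn -1·90°
n=5: pose=(8,1,W); sL=8/9, sR=20/29; mL=142/261, mR=-206/261; mL+mR=-64/261 → advance -1; mR−mL=-4/3 → turn -1·90°
n=6: pose=(9,1,N); sL=160/241, sR=160/229; mL=17360/55189, mR=-37600/55189; mL+mR=-20240/55189 → advance -1; mR−mL=-240/241 → turn -1·90°

0 160/109 32/25 2256/2725 -3744/2725 8 0 S
1 8/9 20/29 142/261 -206/261 8 1 W
2 160/241 160/229 17360/55189 -37600/55189 9 1 N
3 16/17 80/61 296/1037 -1168/1037 9 0 E
4 160/109 32/25 2256/2725 -3744/2725 8 0 S
5 8/9 20/29 142/261 -206/261 8 1 W
6 160/241 160/229 17360/55189 -37600/55189 9 1 N
final 9 0 E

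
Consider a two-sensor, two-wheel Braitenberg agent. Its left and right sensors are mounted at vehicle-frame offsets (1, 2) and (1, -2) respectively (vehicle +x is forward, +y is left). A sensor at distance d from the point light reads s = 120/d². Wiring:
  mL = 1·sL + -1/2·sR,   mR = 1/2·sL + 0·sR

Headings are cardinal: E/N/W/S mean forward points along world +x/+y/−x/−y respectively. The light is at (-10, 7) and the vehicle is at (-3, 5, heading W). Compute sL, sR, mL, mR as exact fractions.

left sensor world pos  = (-4, 3); dL² = 52
right sensor world pos = (-4, 7); dR² = 36
sL = 120/52 = 30/13
sR = 120/36 = 10/3
mL = 1·sL + -1/2·sR = 25/39
mR = 1/2·sL + 0·sR = 15/13

30/13 10/3 25/39 15/13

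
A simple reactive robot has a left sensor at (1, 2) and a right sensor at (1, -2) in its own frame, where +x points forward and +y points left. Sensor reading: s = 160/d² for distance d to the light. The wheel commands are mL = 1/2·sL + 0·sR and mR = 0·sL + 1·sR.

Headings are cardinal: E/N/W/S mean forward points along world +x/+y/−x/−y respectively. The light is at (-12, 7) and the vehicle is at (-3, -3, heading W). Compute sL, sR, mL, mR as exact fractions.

10/13 5/4 5/13 5/4

left sensor world pos  = (-4, -5); dL² = 208
right sensor world pos = (-4, -1); dR² = 128
sL = 160/208 = 10/13
sR = 160/128 = 5/4
mL = 1/2·sL + 0·sR = 5/13
mR = 0·sL + 1·sR = 5/4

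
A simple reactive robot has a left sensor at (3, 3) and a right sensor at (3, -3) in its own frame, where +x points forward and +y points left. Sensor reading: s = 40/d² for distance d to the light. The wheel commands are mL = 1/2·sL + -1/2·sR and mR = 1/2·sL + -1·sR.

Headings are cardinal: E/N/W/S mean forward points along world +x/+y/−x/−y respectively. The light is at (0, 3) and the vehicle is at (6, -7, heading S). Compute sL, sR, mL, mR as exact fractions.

left sensor world pos  = (9, -10); dL² = 250
right sensor world pos = (3, -10); dR² = 178
sL = 40/250 = 4/25
sR = 40/178 = 20/89
mL = 1/2·sL + -1/2·sR = -72/2225
mR = 1/2·sL + -1·sR = -322/2225

4/25 20/89 -72/2225 -322/2225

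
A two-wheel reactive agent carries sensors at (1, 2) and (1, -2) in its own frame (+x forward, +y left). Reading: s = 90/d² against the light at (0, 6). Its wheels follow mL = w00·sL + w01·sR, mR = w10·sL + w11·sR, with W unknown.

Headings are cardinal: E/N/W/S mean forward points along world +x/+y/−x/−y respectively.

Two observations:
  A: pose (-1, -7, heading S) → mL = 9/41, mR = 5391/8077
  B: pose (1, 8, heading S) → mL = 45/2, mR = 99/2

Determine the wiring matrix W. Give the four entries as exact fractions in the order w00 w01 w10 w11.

0 1/2 1/2 1

obs A: pose=(-1,-7,S) → sL=90/197, sR=18/41, mL=9/41, mR=5391/8077
obs B: pose=(1,8,S) → sL=9, sR=45, mL=45/2, mR=99/2
sensor matrix S = [[90/197, 18/41], [9, 45]]; det S = 134136/8077
solve [mL_A; mL_B] = S·[w00; w01] and [mR_A; mR_B] = S·[w10; w11]:
  w00 = 0, w01 = 1/2, w10 = 1/2, w11 = 1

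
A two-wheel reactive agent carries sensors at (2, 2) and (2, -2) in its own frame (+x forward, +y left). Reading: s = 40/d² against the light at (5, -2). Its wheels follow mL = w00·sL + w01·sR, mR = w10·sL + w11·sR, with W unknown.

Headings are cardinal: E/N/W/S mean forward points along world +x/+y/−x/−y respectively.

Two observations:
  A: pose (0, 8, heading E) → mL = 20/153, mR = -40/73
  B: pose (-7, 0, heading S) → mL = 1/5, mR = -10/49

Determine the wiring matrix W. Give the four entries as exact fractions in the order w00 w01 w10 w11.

1/2 0 0 -1

obs A: pose=(0,8,E) → sL=40/153, sR=40/73, mL=20/153, mR=-40/73
obs B: pose=(-7,0,S) → sL=2/5, sR=10/49, mL=1/5, mR=-10/49
sensor matrix S = [[40/153, 40/73], [2/5, 10/49]]; det S = -90752/547281
solve [mL_A; mL_B] = S·[w00; w01] and [mR_A; mR_B] = S·[w10; w11]:
  w00 = 1/2, w01 = 0, w10 = 0, w11 = -1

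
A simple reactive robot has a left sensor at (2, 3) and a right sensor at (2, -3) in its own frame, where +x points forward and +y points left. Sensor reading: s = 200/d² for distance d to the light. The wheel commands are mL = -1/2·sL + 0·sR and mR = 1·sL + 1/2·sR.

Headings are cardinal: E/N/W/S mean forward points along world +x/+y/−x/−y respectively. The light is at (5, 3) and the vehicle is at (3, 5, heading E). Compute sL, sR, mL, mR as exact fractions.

8 200 -4 108

left sensor world pos  = (5, 8); dL² = 25
right sensor world pos = (5, 2); dR² = 1
sL = 200/25 = 8
sR = 200/1 = 200
mL = -1/2·sL + 0·sR = -4
mR = 1·sL + 1/2·sR = 108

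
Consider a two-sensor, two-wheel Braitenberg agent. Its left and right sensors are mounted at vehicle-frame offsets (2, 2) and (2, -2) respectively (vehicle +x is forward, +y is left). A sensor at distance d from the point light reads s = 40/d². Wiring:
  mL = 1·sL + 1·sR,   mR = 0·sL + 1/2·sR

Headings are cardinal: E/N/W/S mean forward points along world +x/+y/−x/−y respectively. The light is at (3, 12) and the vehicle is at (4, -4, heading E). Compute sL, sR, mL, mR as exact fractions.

left sensor world pos  = (6, -2); dL² = 205
right sensor world pos = (6, -6); dR² = 333
sL = 40/205 = 8/41
sR = 40/333 = 40/333
mL = 1·sL + 1·sR = 4304/13653
mR = 0·sL + 1/2·sR = 20/333

8/41 40/333 4304/13653 20/333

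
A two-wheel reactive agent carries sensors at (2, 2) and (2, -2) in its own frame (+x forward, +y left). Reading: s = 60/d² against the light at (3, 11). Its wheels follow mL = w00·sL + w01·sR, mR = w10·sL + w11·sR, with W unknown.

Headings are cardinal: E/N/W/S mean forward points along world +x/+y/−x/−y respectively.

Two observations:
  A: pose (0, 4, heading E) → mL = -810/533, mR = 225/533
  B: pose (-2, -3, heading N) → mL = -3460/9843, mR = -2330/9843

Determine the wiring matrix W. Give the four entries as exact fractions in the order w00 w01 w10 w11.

obs A: pose=(0,4,E) → sL=30/13, sR=30/41, mL=-810/533, mR=225/533
obs B: pose=(-2,-3,N) → sL=60/193, sR=20/51, mL=-3460/9843, mR=-2330/9843
sensor matrix S = [[30/13, 30/41], [60/193, 20/51]]; det S = 1184800/1748773
solve [mL_A; mL_B] = S·[w00; w01] and [mR_A; mR_B] = S·[w10; w11]:
  w00 = -1/2, w01 = -1/2, w10 = 1/2, w11 = -1

-1/2 -1/2 1/2 -1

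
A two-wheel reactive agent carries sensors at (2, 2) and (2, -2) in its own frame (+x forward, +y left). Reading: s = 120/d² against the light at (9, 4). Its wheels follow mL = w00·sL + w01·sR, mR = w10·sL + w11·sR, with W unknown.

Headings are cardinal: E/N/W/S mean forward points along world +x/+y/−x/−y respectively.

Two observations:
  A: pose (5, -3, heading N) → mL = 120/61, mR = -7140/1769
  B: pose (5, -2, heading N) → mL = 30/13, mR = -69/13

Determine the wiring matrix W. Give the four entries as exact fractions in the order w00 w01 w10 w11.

obs A: pose=(5,-3,N) → sL=120/61, sR=120/29, mL=120/61, mR=-7140/1769
obs B: pose=(5,-2,N) → sL=30/13, sR=6, mL=30/13, mR=-69/13
sensor matrix S = [[120/61, 120/29], [30/13, 6]]; det S = 51840/22997
solve [mL_A; mL_B] = S·[w00; w01] and [mR_A; mR_B] = S·[w10; w11]:
  w00 = 1, w01 = 0, w10 = -1, w11 = -1/2

1 0 -1 -1/2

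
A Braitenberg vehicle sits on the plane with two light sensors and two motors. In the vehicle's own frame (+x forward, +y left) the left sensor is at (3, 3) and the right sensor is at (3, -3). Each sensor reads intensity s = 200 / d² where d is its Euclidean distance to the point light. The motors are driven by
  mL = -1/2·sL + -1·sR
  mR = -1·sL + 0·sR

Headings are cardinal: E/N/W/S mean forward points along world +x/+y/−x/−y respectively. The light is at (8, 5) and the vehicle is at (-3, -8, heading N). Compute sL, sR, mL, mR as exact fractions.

left sensor world pos  = (-6, -5); dL² = 296
right sensor world pos = (0, -5); dR² = 164
sL = 200/296 = 25/37
sR = 200/164 = 50/41
mL = -1/2·sL + -1·sR = -4725/3034
mR = -1·sL + 0·sR = -25/37

25/37 50/41 -4725/3034 -25/37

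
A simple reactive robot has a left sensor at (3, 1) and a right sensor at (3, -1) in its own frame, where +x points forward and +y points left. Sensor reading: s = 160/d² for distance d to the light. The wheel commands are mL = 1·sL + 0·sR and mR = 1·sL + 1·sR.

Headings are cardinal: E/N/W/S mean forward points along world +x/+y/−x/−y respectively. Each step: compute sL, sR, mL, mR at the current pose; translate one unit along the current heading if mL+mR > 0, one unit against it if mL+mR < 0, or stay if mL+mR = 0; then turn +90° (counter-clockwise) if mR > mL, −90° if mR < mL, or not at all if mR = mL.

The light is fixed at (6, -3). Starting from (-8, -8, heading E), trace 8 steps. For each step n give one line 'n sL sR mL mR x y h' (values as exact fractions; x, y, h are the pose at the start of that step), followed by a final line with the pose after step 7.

0 160/137 160/157 160/137 47040/21509 -8 -8 E
1 4/5 40/37 4/5 348/185 -7 -8 N
2 160/281 32/53 160/281 17472/14893 -7 -7 W
3 80/109 80/137 80/109 19680/14933 -8 -7 S
4 160/137 160/157 160/137 47040/21509 -8 -8 E
5 4/5 40/37 4/5 348/185 -7 -8 N
6 160/281 32/53 160/281 17472/14893 -7 -7 W
7 80/109 80/137 80/109 19680/14933 -8 -7 S
final -8 -8 E

n=0: pose=(-8,-8,E); sL=160/137, sR=160/157; mL=160/137, mR=47040/21509; mL+mR=72160/21509 → advance +1; mR−mL=160/157 → turn +1·90°
n=1: pose=(-7,-8,N); sL=4/5, sR=40/37; mL=4/5, mR=348/185; mL+mR=496/185 → advance +1; mR−mL=40/37 → turn +1·90°
n=2: pose=(-7,-7,W); sL=160/281, sR=32/53; mL=160/281, mR=17472/14893; mL+mR=25952/14893 → advance +1; mR−mL=32/53 → turn +1·90°
n=3: pose=(-8,-7,S); sL=80/109, sR=80/137; mL=80/109, mR=19680/14933; mL+mR=30640/14933 → advance +1; mR−mL=80/137 → turn +1·90°
n=4: pose=(-8,-8,E); sL=160/137, sR=160/157; mL=160/137, mR=47040/21509; mL+mR=72160/21509 → advance +1; mR−mL=160/157 → turn +1·90°
n=5: pose=(-7,-8,N); sL=4/5, sR=40/37; mL=4/5, mR=348/185; mL+mR=496/185 → advance +1; mR−mL=40/37 → turn +1·90°
n=6: pose=(-7,-7,W); sL=160/281, sR=32/53; mL=160/281, mR=17472/14893; mL+mR=25952/14893 → advance +1; mR−mL=32/53 → turn +1·90°
n=7: pose=(-8,-7,S); sL=80/109, sR=80/137; mL=80/109, mR=19680/14933; mL+mR=30640/14933 → advance +1; mR−mL=80/137 → turn +1·90°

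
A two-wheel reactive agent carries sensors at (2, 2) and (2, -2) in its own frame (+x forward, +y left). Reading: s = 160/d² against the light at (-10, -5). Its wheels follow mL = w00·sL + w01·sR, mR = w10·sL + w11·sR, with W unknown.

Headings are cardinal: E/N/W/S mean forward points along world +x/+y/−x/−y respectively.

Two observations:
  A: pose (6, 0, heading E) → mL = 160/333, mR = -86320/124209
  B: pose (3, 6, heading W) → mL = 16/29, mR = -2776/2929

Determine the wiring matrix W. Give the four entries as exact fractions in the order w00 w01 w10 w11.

obs A: pose=(6,0,E) → sL=160/373, sR=160/333, mL=160/333, mR=-86320/124209
obs B: pose=(3,6,W) → sL=80/101, sR=16/29, mL=16/29, mR=-2776/2929
sensor matrix S = [[160/373, 160/333], [80/101, 16/29]]; det S = -52357120/363808161
solve [mL_A; mL_B] = S·[w00; w01] and [mR_A; mR_B] = S·[w10; w11]:
  w00 = 0, w01 = 1, w10 = -1/2, w11 = -1

0 1 -1/2 -1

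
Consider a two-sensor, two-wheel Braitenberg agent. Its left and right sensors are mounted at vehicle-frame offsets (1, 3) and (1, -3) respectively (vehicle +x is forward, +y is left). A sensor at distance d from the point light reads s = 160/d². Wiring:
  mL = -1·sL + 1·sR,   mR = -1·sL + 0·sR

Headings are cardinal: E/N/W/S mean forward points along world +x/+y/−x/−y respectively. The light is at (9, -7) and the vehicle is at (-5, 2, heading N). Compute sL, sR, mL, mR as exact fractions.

160/389 160/221 26880/85969 -160/389

left sensor world pos  = (-8, 3); dL² = 389
right sensor world pos = (-2, 3); dR² = 221
sL = 160/389 = 160/389
sR = 160/221 = 160/221
mL = -1·sL + 1·sR = 26880/85969
mR = -1·sL + 0·sR = -160/389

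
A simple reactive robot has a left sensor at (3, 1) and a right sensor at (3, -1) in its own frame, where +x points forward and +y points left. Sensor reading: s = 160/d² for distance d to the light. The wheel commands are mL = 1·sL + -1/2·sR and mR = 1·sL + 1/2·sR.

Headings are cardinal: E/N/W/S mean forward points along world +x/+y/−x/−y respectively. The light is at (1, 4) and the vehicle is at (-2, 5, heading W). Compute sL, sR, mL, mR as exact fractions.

40/9 4 22/9 58/9

left sensor world pos  = (-5, 4); dL² = 36
right sensor world pos = (-5, 6); dR² = 40
sL = 160/36 = 40/9
sR = 160/40 = 4
mL = 1·sL + -1/2·sR = 22/9
mR = 1·sL + 1/2·sR = 58/9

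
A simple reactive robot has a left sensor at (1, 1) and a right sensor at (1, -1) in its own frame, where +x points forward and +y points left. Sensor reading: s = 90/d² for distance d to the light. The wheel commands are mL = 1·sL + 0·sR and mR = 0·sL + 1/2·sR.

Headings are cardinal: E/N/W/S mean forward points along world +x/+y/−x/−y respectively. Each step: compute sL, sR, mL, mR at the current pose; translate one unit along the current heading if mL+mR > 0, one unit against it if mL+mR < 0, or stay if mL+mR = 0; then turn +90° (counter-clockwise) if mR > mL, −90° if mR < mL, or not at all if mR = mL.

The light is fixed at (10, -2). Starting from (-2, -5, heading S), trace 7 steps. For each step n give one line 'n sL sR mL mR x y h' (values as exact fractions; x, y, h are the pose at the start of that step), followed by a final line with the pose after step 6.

0 90/137 18/37 90/137 9/37 -2 -5 S
1 45/97 45/89 45/97 45/178 -2 -6 W
2 18/41 10/17 18/41 5/17 -3 -6 N
3 45/74 9/16 45/74 9/32 -3 -5 E
4 90/137 18/37 90/137 9/37 -2 -5 S
5 45/97 45/89 45/97 45/178 -2 -6 W
6 18/41 10/17 18/41 5/17 -3 -6 N
final -3 -5 E

n=0: pose=(-2,-5,S); sL=90/137, sR=18/37; mL=90/137, mR=9/37; mL+mR=4563/5069 → advance +1; mR−mL=-2097/5069 → turn -1·90°
n=1: pose=(-2,-6,W); sL=45/97, sR=45/89; mL=45/97, mR=45/178; mL+mR=12375/17266 → advance +1; mR−mL=-3645/17266 → turn -1·90°
n=2: pose=(-3,-6,N); sL=18/41, sR=10/17; mL=18/41, mR=5/17; mL+mR=511/697 → advance +1; mR−mL=-101/697 → turn -1·90°
n=3: pose=(-3,-5,E); sL=45/74, sR=9/16; mL=45/74, mR=9/32; mL+mR=1053/1184 → advance +1; mR−mL=-387/1184 → turn -1·90°
n=4: pose=(-2,-5,S); sL=90/137, sR=18/37; mL=90/137, mR=9/37; mL+mR=4563/5069 → advance +1; mR−mL=-2097/5069 → turn -1·90°
n=5: pose=(-2,-6,W); sL=45/97, sR=45/89; mL=45/97, mR=45/178; mL+mR=12375/17266 → advance +1; mR−mL=-3645/17266 → turn -1·90°
n=6: pose=(-3,-6,N); sL=18/41, sR=10/17; mL=18/41, mR=5/17; mL+mR=511/697 → advance +1; mR−mL=-101/697 → turn -1·90°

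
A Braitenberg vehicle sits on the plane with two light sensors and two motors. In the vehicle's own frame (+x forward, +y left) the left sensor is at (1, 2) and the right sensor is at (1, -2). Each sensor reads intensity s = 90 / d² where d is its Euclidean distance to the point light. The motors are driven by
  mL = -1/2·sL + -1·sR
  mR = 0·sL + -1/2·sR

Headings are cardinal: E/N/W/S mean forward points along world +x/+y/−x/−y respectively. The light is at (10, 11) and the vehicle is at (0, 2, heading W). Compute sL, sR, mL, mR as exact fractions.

left sensor world pos  = (-1, 0); dL² = 242
right sensor world pos = (-1, 4); dR² = 170
sL = 90/242 = 45/121
sR = 90/170 = 9/17
mL = -1/2·sL + -1·sR = -2943/4114
mR = 0·sL + -1/2·sR = -9/34

45/121 9/17 -2943/4114 -9/34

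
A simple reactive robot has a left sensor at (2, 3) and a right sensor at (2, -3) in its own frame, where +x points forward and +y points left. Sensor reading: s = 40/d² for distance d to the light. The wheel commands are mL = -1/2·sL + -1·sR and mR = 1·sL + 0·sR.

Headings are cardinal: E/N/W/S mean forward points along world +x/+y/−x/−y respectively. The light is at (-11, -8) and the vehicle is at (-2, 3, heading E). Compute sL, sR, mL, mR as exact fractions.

40/317 8/37 -3276/11729 40/317

left sensor world pos  = (0, 6); dL² = 317
right sensor world pos = (0, 0); dR² = 185
sL = 40/317 = 40/317
sR = 40/185 = 8/37
mL = -1/2·sL + -1·sR = -3276/11729
mR = 1·sL + 0·sR = 40/317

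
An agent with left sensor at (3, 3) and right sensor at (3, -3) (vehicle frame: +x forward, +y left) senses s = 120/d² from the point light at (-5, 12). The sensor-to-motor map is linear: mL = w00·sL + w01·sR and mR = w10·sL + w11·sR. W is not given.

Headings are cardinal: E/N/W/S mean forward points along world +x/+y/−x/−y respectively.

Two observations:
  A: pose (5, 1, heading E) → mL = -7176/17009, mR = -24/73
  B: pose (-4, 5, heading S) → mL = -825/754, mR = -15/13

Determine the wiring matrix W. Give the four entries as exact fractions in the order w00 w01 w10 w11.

-1/2 -1/2 0 -1

obs A: pose=(5,1,E) → sL=120/233, sR=24/73, mL=-7176/17009, mR=-24/73
obs B: pose=(-4,5,S) → sL=30/29, sR=15/13, mL=-825/754, mR=-15/13
sensor matrix S = [[120/233, 24/73], [30/29, 15/13]]; det S = 1629720/6412393
solve [mL_A; mL_B] = S·[w00; w01] and [mR_A; mR_B] = S·[w10; w11]:
  w00 = -1/2, w01 = -1/2, w10 = 0, w11 = -1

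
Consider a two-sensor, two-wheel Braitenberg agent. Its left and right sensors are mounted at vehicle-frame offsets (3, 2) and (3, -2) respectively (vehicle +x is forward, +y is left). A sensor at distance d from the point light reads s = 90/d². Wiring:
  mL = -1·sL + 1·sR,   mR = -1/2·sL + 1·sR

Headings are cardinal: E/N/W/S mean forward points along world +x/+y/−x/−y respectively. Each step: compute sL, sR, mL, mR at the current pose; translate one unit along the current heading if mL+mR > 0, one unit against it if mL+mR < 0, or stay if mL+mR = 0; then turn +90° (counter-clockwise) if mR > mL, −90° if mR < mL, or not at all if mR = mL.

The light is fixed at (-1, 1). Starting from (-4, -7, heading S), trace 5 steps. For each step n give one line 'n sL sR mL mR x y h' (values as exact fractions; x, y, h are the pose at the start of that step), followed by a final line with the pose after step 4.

n=0: pose=(-4,-7,S); sL=45/61, sR=45/73; mL=-540/4453, mR=2205/8906; mL+mR=1125/8906 → advance +1; mR−mL=45/122 → turn +1·90°
n=1: pose=(-4,-8,E); sL=90/49, sR=90/121; mL=-6480/5929, mR=-1035/5929; mL+mR=-7515/5929 → advance -1; mR−mL=45/49 → turn +1·90°
n=2: pose=(-5,-8,N); sL=5/4, sR=9/4; mL=1, mR=13/8; mL+mR=21/8 → advance +1; mR−mL=5/8 → turn +1·90°
n=3: pose=(-5,-7,W); sL=90/149, sR=18/17; mL=1152/2533, mR=1917/2533; mL+mR=3069/2533 → advance +1; mR−mL=45/149 → turn +1·90°
n=4: pose=(-6,-7,S); sL=9/13, sR=9/17; mL=-36/221, mR=81/442; mL+mR=9/442 → advance +1; mR−mL=9/26 → turn +1·90°

0 45/61 45/73 -540/4453 2205/8906 -4 -7 S
1 90/49 90/121 -6480/5929 -1035/5929 -4 -8 E
2 5/4 9/4 1 13/8 -5 -8 N
3 90/149 18/17 1152/2533 1917/2533 -5 -7 W
4 9/13 9/17 -36/221 81/442 -6 -7 S
final -6 -8 E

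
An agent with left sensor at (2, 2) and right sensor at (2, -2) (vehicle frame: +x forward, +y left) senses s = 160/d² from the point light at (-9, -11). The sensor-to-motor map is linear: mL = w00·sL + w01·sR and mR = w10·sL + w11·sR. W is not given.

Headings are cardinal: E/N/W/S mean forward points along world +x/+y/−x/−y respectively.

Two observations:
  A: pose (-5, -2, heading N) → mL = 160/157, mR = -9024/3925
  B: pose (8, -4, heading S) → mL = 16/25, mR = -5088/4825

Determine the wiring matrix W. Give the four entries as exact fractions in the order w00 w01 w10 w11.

0 1 -1 -1

obs A: pose=(-5,-2,N) → sL=32/25, sR=160/157, mL=160/157, mR=-9024/3925
obs B: pose=(8,-4,S) → sL=80/193, sR=16/25, mL=16/25, mR=-5088/4825
sensor matrix S = [[32/25, 160/157], [80/193, 16/25]]; det S = 7514112/18938125
solve [mL_A; mL_B] = S·[w00; w01] and [mR_A; mR_B] = S·[w10; w11]:
  w00 = 0, w01 = 1, w10 = -1, w11 = -1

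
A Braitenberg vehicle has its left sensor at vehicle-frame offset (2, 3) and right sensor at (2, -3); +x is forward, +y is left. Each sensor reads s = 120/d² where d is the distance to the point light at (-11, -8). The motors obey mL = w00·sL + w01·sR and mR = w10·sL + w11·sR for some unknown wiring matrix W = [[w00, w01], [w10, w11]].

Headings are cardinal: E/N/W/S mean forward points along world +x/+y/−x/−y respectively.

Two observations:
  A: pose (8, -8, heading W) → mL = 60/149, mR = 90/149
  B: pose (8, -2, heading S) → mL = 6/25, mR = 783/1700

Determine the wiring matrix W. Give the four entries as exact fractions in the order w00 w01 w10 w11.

obs A: pose=(8,-8,W) → sL=60/149, sR=60/149, mL=60/149, mR=90/149
obs B: pose=(8,-2,S) → sL=6/25, sR=15/34, mL=6/25, mR=783/1700
sensor matrix S = [[60/149, 60/149], [6/25, 15/34]]; det S = 1026/12665
solve [mL_A; mL_B] = S·[w00; w01] and [mR_A; mR_B] = S·[w10; w11]:
  w00 = 1, w01 = 0, w10 = 1, w11 = 1/2

1 0 1 1/2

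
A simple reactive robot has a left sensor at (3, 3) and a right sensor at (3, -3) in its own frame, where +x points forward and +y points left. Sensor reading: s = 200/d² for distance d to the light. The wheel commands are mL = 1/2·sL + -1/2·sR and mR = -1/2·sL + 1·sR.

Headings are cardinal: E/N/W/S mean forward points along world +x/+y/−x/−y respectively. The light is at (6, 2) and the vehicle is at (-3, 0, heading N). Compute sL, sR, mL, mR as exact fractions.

40/29 200/37 -2160/1073 5060/1073

left sensor world pos  = (-6, 3); dL² = 145
right sensor world pos = (0, 3); dR² = 37
sL = 200/145 = 40/29
sR = 200/37 = 200/37
mL = 1/2·sL + -1/2·sR = -2160/1073
mR = -1/2·sL + 1·sR = 5060/1073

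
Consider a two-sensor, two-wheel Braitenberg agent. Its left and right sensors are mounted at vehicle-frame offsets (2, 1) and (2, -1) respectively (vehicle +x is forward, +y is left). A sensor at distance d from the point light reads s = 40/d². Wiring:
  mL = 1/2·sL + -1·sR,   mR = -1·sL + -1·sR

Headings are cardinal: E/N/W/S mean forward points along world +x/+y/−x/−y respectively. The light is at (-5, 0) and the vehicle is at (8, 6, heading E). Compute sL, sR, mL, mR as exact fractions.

left sensor world pos  = (10, 7); dL² = 274
right sensor world pos = (10, 5); dR² = 250
sL = 40/274 = 20/137
sR = 40/250 = 4/25
mL = 1/2·sL + -1·sR = -298/3425
mR = -1·sL + -1·sR = -1048/3425

20/137 4/25 -298/3425 -1048/3425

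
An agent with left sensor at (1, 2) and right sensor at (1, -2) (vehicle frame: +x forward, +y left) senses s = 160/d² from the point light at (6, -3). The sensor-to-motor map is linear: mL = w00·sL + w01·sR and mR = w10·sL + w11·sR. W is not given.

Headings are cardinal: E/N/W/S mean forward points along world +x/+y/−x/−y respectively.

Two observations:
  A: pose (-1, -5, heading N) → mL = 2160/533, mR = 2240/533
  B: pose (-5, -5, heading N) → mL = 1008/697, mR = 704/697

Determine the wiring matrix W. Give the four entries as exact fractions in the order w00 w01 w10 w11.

1/2 1/2 -1 1

obs A: pose=(-1,-5,N) → sL=80/41, sR=80/13, mL=2160/533, mR=2240/533
obs B: pose=(-5,-5,N) → sL=16/17, sR=80/41, mL=1008/697, mR=704/697
sensor matrix S = [[80/41, 80/13], [16/17, 80/41]]; det S = -737280/371501
solve [mL_A; mL_B] = S·[w00; w01] and [mR_A; mR_B] = S·[w10; w11]:
  w00 = 1/2, w01 = 1/2, w10 = -1, w11 = 1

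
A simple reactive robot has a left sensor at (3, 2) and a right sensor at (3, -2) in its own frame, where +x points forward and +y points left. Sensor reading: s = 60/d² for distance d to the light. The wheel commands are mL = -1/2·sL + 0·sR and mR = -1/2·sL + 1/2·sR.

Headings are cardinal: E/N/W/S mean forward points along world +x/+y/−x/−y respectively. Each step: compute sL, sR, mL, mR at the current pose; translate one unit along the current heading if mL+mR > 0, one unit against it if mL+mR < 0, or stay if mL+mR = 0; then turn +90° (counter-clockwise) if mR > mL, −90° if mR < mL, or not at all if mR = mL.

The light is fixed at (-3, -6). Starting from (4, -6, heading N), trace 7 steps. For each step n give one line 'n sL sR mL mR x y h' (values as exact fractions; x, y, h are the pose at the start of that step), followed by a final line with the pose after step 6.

0 30/17 2/3 -15/17 -28/51 4 -6 N
1 12/5 60/17 -6/5 48/85 4 -7 W
2 15/29 15/13 -15/58 120/377 5 -7 S
3 60/121 60/137 -30/121 -480/16577 5 -8 E
4 30/13 30/41 -15/13 -420/533 4 -8 N
5 60/41 60/17 -30/41 720/697 4 -9 W
6 3/5 15/13 -3/10 18/65 3 -9 S
final 3 -8 E

n=0: pose=(4,-6,N); sL=30/17, sR=2/3; mL=-15/17, mR=-28/51; mL+mR=-73/51 → advance -1; mR−mL=1/3 → turn +1·90°
n=1: pose=(4,-7,W); sL=12/5, sR=60/17; mL=-6/5, mR=48/85; mL+mR=-54/85 → advance -1; mR−mL=30/17 → turn +1·90°
n=2: pose=(5,-7,S); sL=15/29, sR=15/13; mL=-15/58, mR=120/377; mL+mR=45/754 → advance +1; mR−mL=15/26 → turn +1·90°
n=3: pose=(5,-8,E); sL=60/121, sR=60/137; mL=-30/121, mR=-480/16577; mL+mR=-4590/16577 → advance -1; mR−mL=30/137 → turn +1·90°
n=4: pose=(4,-8,N); sL=30/13, sR=30/41; mL=-15/13, mR=-420/533; mL+mR=-1035/533 → advance -1; mR−mL=15/41 → turn +1·90°
n=5: pose=(4,-9,W); sL=60/41, sR=60/17; mL=-30/41, mR=720/697; mL+mR=210/697 → advance +1; mR−mL=30/17 → turn +1·90°
n=6: pose=(3,-9,S); sL=3/5, sR=15/13; mL=-3/10, mR=18/65; mL+mR=-3/130 → advance -1; mR−mL=15/26 → turn +1·90°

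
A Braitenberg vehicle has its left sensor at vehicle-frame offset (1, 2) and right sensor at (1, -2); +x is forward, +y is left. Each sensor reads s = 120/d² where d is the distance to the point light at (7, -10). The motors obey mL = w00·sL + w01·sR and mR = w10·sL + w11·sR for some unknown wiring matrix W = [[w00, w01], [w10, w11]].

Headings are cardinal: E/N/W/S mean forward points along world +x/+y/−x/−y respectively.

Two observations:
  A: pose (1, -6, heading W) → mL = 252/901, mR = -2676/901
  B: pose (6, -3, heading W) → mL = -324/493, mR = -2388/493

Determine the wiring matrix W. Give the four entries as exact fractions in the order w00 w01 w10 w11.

obs A: pose=(1,-6,W) → sL=120/53, sR=24/17, mL=252/901, mR=-2676/901
obs B: pose=(6,-3,W) → sL=120/29, sR=24/17, mL=-324/493, mR=-2388/493
sensor matrix S = [[120/53, 24/17], [120/29, 24/17]]; det S = -69120/26129
solve [mL_A; mL_B] = S·[w00; w01] and [mR_A; mR_B] = S·[w10; w11]:
  w00 = -1/2, w01 = 1, w10 = -1, w11 = -1/2

-1/2 1 -1 -1/2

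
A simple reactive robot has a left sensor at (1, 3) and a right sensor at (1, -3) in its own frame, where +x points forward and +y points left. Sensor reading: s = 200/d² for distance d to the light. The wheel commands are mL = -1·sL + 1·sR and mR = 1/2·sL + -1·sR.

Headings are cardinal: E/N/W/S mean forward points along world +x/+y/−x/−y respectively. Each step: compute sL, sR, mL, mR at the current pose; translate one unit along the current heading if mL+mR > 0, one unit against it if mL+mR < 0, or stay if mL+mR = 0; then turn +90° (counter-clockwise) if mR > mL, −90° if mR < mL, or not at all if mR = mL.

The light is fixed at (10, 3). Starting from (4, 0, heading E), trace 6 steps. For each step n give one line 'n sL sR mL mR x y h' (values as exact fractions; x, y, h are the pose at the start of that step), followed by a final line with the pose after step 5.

n=0: pose=(4,0,E); sL=8, sR=200/61; mL=-288/61, mR=44/61; mL+mR=-4 → advance -1; mR−mL=332/61 → turn +1·90°
n=1: pose=(3,0,N); sL=25/13, sR=10; mL=105/13, mR=-235/26; mL+mR=-25/26 → advance -1; mR−mL=-445/26 → turn -1·90°
n=2: pose=(3,-1,E); sL=200/37, sR=40/17; mL=-1920/629, mR=220/629; mL+mR=-100/37 → advance -1; mR−mL=2140/629 → turn +1·90°
n=3: pose=(2,-1,N); sL=20/13, sR=100/17; mL=960/221, mR=-1130/221; mL+mR=-10/13 → advance -1; mR−mL=-2090/221 → turn -1·90°
n=4: pose=(2,-2,E); sL=200/53, sR=200/113; mL=-12000/5989, mR=700/5989; mL+mR=-100/53 → advance -1; mR−mL=12700/5989 → turn +1·90°
n=5: pose=(1,-2,N); sL=5/4, sR=50/13; mL=135/52, mR=-335/104; mL+mR=-5/8 → advance -1; mR−mL=-605/104 → turn -1·90°

0 8 200/61 -288/61 44/61 4 0 E
1 25/13 10 105/13 -235/26 3 0 N
2 200/37 40/17 -1920/629 220/629 3 -1 E
3 20/13 100/17 960/221 -1130/221 2 -1 N
4 200/53 200/113 -12000/5989 700/5989 2 -2 E
5 5/4 50/13 135/52 -335/104 1 -2 N
final 1 -3 E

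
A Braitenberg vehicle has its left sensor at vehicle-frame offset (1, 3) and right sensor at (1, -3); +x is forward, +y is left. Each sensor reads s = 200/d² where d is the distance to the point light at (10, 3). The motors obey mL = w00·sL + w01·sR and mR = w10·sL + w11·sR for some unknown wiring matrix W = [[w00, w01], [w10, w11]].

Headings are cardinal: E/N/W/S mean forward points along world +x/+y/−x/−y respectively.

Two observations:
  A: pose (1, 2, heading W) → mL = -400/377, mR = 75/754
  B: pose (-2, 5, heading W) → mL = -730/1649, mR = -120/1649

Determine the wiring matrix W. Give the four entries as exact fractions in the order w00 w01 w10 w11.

obs A: pose=(1,2,W) → sL=50/29, sR=25/13, mL=-400/377, mR=75/754
obs B: pose=(-2,5,W) → sL=20/17, sR=100/97, mL=-730/1649, mR=-120/1649
sensor matrix S = [[50/29, 25/13], [20/17, 100/97]]; det S = -301500/621673
solve [mL_A; mL_B] = S·[w00; w01] and [mR_A; mR_B] = S·[w10; w11]:
  w00 = 1/2, w01 = -1, w10 = -1/2, w11 = 1/2

1/2 -1 -1/2 1/2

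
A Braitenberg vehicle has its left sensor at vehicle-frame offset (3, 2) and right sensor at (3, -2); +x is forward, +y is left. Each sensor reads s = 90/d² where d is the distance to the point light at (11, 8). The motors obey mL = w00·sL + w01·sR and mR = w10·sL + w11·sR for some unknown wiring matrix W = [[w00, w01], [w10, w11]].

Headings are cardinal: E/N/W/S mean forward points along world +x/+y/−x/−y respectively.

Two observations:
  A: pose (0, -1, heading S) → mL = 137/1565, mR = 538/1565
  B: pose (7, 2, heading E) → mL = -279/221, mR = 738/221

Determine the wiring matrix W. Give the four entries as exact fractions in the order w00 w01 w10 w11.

-1/2 1 1/2 1/2

obs A: pose=(0,-1,S) → sL=2/5, sR=90/313, mL=137/1565, mR=538/1565
obs B: pose=(7,2,E) → sL=90/17, sR=18/13, mL=-279/221, mR=738/221
sensor matrix S = [[2/5, 90/313], [90/17, 18/13]]; det S = -334944/345865
solve [mL_A; mL_B] = S·[w00; w01] and [mR_A; mR_B] = S·[w10; w11]:
  w00 = -1/2, w01 = 1, w10 = 1/2, w11 = 1/2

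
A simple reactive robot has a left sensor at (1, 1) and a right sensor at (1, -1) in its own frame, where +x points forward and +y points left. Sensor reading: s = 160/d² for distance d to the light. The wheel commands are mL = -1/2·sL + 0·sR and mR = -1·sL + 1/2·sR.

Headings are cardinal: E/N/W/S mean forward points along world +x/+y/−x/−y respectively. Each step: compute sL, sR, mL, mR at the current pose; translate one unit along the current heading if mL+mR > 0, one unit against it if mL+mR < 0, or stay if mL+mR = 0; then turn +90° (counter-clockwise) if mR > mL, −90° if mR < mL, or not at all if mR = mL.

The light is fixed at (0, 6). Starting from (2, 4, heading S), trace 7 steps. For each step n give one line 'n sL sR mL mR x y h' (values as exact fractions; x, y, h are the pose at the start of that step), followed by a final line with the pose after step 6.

n=0: pose=(2,4,S); sL=80/9, sR=16; mL=-40/9, mR=-8/9; mL+mR=-16/3 → advance -1; mR−mL=32/9 → turn +1·90°
n=1: pose=(2,5,E); sL=160/9, sR=160/13; mL=-80/9, mR=-1360/117; mL+mR=-800/39 → advance -1; mR−mL=-320/117 → turn -1·90°
n=2: pose=(1,5,S); sL=20, sR=40; mL=-10, mR=0; mL+mR=-10 → advance -1; mR−mL=10 → turn +1·90°
n=3: pose=(1,6,E); sL=32, sR=32; mL=-16, mR=-16; mL+mR=-32 → advance -1; mR−mL=0 → turn +0·90°
n=4: pose=(0,6,E); sL=80, sR=80; mL=-40, mR=-40; mL+mR=-80 → advance -1; mR−mL=0 → turn +0·90°
n=5: pose=(-1,6,E); sL=160, sR=160; mL=-80, mR=-80; mL+mR=-160 → advance -1; mR−mL=0 → turn +0·90°
n=6: pose=(-2,6,E); sL=80, sR=80; mL=-40, mR=-40; mL+mR=-80 → advance -1; mR−mL=0 → turn +0·90°

0 80/9 16 -40/9 -8/9 2 4 S
1 160/9 160/13 -80/9 -1360/117 2 5 E
2 20 40 -10 0 1 5 S
3 32 32 -16 -16 1 6 E
4 80 80 -40 -40 0 6 E
5 160 160 -80 -80 -1 6 E
6 80 80 -40 -40 -2 6 E
final -3 6 E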